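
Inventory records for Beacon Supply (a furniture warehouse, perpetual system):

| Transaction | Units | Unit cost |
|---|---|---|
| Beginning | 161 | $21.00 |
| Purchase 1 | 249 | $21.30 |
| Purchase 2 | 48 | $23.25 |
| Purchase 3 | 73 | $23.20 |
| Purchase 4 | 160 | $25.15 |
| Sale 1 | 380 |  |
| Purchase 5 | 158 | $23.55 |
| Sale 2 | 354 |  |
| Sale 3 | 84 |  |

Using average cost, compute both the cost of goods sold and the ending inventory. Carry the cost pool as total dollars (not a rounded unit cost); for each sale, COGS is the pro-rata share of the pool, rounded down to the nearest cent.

COGS = $18,531.60; ending inventory = $707.60

After Beginning: 161 on hand, pool $3,381.00 (≈ $21.0000 each)
After Purchase 1: 410 on hand, pool $8,684.70 (≈ $21.1822 each)
After Purchase 2: 458 on hand, pool $9,800.70 (≈ $21.3989 each)
After Purchase 3: 531 on hand, pool $11,494.30 (≈ $21.6465 each)
After Purchase 4: 691 on hand, pool $15,518.30 (≈ $22.4577 each)
Sale 1, sell 380: 380/691 × $15,518.30 → $8,533.94
After Purchase 5: 469 on hand, pool $10,705.26 (≈ $22.8257 each)
Sale 2, sell 354: 354/469 × $10,705.26 → $8,080.30
Sale 3, sell 84: 84/115 × $2,624.96 → $1,917.36
Total COGS = $8,533.94 + $8,080.30 + $1,917.36 = $18,531.60
Ending inventory (cost pool remaining) = $707.60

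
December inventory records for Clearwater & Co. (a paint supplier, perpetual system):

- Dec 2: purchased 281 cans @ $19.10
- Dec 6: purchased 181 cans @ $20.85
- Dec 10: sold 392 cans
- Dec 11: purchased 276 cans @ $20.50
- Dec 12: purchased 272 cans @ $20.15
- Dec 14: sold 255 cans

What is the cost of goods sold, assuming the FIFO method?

COGS = $12,933.45

Dec 10, 392 sold [FIFO — oldest first]: 281 @ $19.10 + 111 @ $20.85 = $7,681.45
Dec 14, 255 sold [FIFO — oldest first]: 70 @ $20.85 + 185 @ $20.50 = $5,252.00
Total COGS = $7,681.45 + $5,252.00 = $12,933.45
Ending inventory: 91 @ $20.50 + 272 @ $20.15 = $7,346.30
Check: goods available $20,279.75 = COGS $12,933.45 + ending $7,346.30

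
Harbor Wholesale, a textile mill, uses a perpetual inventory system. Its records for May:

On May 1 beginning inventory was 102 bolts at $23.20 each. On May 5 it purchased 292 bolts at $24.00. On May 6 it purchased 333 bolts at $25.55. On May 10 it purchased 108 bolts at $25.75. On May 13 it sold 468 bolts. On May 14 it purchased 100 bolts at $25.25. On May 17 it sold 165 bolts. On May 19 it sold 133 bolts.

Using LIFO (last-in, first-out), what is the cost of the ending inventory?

May 13, 468 sold [LIFO — newest first]: 108 @ $25.75 + 333 @ $25.55 + 27 @ $24.00 = $11,937.15
May 17, 165 sold [LIFO — newest first]: 100 @ $25.25 + 65 @ $24.00 = $4,085.00
May 19, 133 sold [LIFO — newest first]: 133 @ $24.00 = $3,192.00
Total COGS = $11,937.15 + $4,085.00 + $3,192.00 = $19,214.15
Ending inventory: 102 @ $23.20 + 67 @ $24.00 = $3,974.40
Check: goods available $23,188.55 = COGS $19,214.15 + ending $3,974.40

Ending inventory = $3,974.40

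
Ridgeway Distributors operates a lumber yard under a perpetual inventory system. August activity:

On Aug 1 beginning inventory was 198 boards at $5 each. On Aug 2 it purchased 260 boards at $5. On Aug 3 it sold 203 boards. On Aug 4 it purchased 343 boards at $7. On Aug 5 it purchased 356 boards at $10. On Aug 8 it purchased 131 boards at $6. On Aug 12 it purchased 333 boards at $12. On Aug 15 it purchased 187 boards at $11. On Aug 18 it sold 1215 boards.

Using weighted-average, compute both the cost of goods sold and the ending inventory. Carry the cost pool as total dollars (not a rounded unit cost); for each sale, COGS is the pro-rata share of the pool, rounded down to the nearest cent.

After Aug 1: 198 on hand, pool $990.00 (≈ $5.0000 each)
After Aug 2: 458 on hand, pool $2,290.00 (≈ $5.0000 each)
Aug 3, sell 203: 203/458 × $2,290.00 → $1,015.00
After Aug 4: 598 on hand, pool $3,676.00 (≈ $6.1472 each)
After Aug 5: 954 on hand, pool $7,236.00 (≈ $7.5849 each)
After Aug 8: 1085 on hand, pool $8,022.00 (≈ $7.3935 each)
After Aug 12: 1418 on hand, pool $12,018.00 (≈ $8.4753 each)
After Aug 15: 1605 on hand, pool $14,075.00 (≈ $8.7695 each)
Aug 18, sell 1215: 1215/1605 × $14,075.00 → $10,654.90
Total COGS = $1,015.00 + $10,654.90 = $11,669.90
Ending inventory (cost pool remaining) = $3,420.10

COGS = $11,669.90; ending inventory = $3,420.10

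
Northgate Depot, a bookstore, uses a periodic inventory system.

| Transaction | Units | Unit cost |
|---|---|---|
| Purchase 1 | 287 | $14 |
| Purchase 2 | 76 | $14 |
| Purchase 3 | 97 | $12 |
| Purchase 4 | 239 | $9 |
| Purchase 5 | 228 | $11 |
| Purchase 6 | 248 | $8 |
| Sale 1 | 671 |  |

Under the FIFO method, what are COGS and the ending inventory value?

Sale 1 (671) [FIFO — oldest first]: 287 @ $14 + 76 @ $14 + 97 @ $12 + 211 @ $9 = $8,145
Ending inventory: 28 @ $9 + 228 @ $11 + 248 @ $8 = $4,744
Check: goods available $12,889 = COGS $8,145 + ending $4,744

COGS = $8,145; ending inventory = $4,744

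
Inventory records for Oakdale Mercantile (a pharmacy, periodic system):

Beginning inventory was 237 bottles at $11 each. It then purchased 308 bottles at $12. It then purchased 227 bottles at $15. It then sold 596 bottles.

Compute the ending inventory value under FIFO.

Sale 1 (596) [FIFO — oldest first]: 237 @ $11 + 308 @ $12 + 51 @ $15 = $7,068
Ending inventory: 176 @ $15 = $2,640

Ending inventory = $2,640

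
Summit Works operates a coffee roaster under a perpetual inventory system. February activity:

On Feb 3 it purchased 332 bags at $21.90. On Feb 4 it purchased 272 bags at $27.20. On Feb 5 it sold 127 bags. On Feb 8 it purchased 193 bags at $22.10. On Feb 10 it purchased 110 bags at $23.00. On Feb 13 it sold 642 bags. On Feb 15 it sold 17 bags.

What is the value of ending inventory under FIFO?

Feb 5, 127 sold [FIFO — oldest first]: 127 @ $21.90 = $2,781.30
Feb 13, 642 sold [FIFO — oldest first]: 205 @ $21.90 + 272 @ $27.20 + 165 @ $22.10 = $15,534.40
Feb 15, 17 sold [FIFO — oldest first]: 17 @ $22.10 = $375.70
Total COGS = $2,781.30 + $15,534.40 + $375.70 = $18,691.40
Ending inventory: 11 @ $22.10 + 110 @ $23.00 = $2,773.10

Ending inventory = $2,773.10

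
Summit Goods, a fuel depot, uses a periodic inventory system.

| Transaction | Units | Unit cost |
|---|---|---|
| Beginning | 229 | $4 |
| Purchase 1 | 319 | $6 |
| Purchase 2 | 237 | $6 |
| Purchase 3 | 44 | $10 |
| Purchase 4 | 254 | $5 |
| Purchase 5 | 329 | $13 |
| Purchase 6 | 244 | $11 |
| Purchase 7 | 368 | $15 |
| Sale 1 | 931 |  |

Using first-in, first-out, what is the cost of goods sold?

COGS = $5,202

Sale 1 (931) [FIFO — oldest first]: 229 @ $4 + 319 @ $6 + 237 @ $6 + 44 @ $10 + 102 @ $5 = $5,202
Ending inventory: 152 @ $5 + 329 @ $13 + 244 @ $11 + 368 @ $15 = $13,241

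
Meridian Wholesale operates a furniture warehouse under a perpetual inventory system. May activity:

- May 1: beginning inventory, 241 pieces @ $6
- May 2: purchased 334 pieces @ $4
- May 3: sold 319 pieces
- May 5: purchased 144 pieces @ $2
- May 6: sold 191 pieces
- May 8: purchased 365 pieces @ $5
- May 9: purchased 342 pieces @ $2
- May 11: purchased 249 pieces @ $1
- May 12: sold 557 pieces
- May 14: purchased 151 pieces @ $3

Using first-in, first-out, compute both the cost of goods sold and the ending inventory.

May 3, 319 sold [FIFO — oldest first]: 241 @ $6 + 78 @ $4 = $1,758
May 6, 191 sold [FIFO — oldest first]: 191 @ $4 = $764
May 12, 557 sold [FIFO — oldest first]: 65 @ $4 + 144 @ $2 + 348 @ $5 = $2,288
Total COGS = $1,758 + $764 + $2,288 = $4,810
Ending inventory: 17 @ $5 + 342 @ $2 + 249 @ $1 + 151 @ $3 = $1,471

COGS = $4,810; ending inventory = $1,471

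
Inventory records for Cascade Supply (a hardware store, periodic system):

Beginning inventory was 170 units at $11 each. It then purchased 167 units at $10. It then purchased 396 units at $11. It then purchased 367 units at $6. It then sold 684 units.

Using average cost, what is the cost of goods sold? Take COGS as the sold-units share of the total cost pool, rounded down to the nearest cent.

Sale 1, sell 684: 684/1100 × $10,098.00 → $6,279.12
Ending inventory (cost pool remaining) = $3,818.88
Check: goods available $10,098.00 = COGS $6,279.12 + ending $3,818.88

COGS = $6,279.12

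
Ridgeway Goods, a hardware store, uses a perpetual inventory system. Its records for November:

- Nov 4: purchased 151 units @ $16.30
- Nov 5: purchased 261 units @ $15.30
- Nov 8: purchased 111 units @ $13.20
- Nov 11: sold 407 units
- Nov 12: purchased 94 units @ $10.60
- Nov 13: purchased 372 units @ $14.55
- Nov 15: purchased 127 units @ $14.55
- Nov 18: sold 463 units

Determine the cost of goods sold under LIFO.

Nov 11, 407 sold [LIFO — newest first]: 111 @ $13.20 + 261 @ $15.30 + 35 @ $16.30 = $6,029.00
Nov 18, 463 sold [LIFO — newest first]: 127 @ $14.55 + 336 @ $14.55 = $6,736.65
Total COGS = $6,029.00 + $6,736.65 = $12,765.65
Ending inventory: 116 @ $16.30 + 94 @ $10.60 + 36 @ $14.55 = $3,411.00

COGS = $12,765.65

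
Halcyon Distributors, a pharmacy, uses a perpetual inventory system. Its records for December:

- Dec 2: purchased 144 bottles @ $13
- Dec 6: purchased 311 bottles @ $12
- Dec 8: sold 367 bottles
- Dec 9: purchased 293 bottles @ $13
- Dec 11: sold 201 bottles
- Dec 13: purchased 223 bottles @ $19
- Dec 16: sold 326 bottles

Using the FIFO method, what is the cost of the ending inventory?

Ending inventory = $1,463

Dec 8, 367 sold [FIFO — oldest first]: 144 @ $13 + 223 @ $12 = $4,548
Dec 11, 201 sold [FIFO — oldest first]: 88 @ $12 + 113 @ $13 = $2,525
Dec 16, 326 sold [FIFO — oldest first]: 180 @ $13 + 146 @ $19 = $5,114
Total COGS = $4,548 + $2,525 + $5,114 = $12,187
Ending inventory: 77 @ $19 = $1,463
Check: goods available $13,650 = COGS $12,187 + ending $1,463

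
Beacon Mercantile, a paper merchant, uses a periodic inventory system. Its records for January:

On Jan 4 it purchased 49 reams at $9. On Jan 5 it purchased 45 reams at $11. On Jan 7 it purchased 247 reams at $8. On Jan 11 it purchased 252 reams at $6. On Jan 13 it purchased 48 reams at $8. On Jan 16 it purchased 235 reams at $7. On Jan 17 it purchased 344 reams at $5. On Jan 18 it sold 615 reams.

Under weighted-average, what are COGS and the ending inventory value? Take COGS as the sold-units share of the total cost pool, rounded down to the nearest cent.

COGS = $4,119.99; ending inventory = $4,053.01

Jan 18, sell 615: 615/1220 × $8,173.00 → $4,119.99
Ending inventory (cost pool remaining) = $4,053.01
Check: goods available $8,173.00 = COGS $4,119.99 + ending $4,053.01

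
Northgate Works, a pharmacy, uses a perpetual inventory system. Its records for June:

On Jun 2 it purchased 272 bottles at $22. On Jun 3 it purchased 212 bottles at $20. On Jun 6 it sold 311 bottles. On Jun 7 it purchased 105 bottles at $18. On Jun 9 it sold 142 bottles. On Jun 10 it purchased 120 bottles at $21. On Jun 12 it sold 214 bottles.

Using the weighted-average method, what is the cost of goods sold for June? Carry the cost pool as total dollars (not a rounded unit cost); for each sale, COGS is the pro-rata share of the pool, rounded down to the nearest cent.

COGS = $13,775.55

After Jun 2: 272 on hand, pool $5,984.00 (≈ $22.0000 each)
After Jun 3: 484 on hand, pool $10,224.00 (≈ $21.1240 each)
Jun 6, sell 311: 311/484 × $10,224.00 → $6,569.55
After Jun 7: 278 on hand, pool $5,544.45 (≈ $19.9441 each)
Jun 9, sell 142: 142/278 × $5,544.45 → $2,832.05
After Jun 10: 256 on hand, pool $5,232.40 (≈ $20.4391 each)
Jun 12, sell 214: 214/256 × $5,232.40 → $4,373.95
Total COGS = $6,569.55 + $2,832.05 + $4,373.95 = $13,775.55
Ending inventory (cost pool remaining) = $858.45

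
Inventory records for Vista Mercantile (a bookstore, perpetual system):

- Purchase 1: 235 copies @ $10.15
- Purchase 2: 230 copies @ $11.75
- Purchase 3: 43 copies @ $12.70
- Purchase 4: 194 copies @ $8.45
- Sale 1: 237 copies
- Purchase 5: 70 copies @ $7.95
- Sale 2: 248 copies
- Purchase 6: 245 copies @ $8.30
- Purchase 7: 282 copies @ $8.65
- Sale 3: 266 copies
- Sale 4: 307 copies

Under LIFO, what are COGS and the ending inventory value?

COGS = $9,846.70; ending inventory = $2,455.75

Sale 1 (237) [LIFO — newest first]: 194 @ $8.45 + 43 @ $12.70 = $2,185.40
Sale 2 (248) [LIFO — newest first]: 70 @ $7.95 + 178 @ $11.75 = $2,648.00
Sale 3 (266) [LIFO — newest first]: 266 @ $8.65 = $2,300.90
Sale 4 (307) [LIFO — newest first]: 16 @ $8.65 + 245 @ $8.30 + 46 @ $11.75 = $2,712.40
Total COGS = $2,185.40 + $2,648.00 + $2,300.90 + $2,712.40 = $9,846.70
Ending inventory: 235 @ $10.15 + 6 @ $11.75 = $2,455.75
Check: goods available $12,302.45 = COGS $9,846.70 + ending $2,455.75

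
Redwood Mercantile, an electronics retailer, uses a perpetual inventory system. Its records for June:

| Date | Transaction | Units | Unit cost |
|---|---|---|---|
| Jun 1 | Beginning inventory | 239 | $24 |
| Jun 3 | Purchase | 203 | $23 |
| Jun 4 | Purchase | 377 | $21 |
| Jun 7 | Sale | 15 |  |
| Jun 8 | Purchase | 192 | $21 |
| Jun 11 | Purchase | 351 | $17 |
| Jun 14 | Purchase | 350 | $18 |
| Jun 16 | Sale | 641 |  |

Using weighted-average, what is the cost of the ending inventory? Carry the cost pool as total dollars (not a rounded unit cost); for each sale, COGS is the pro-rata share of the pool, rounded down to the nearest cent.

Ending inventory = $21,334.96

After Jun 1: 239 on hand, pool $5,736.00 (≈ $24.0000 each)
After Jun 3: 442 on hand, pool $10,405.00 (≈ $23.5407 each)
After Jun 4: 819 on hand, pool $18,322.00 (≈ $22.3712 each)
Jun 7, sell 15: 15/819 × $18,322.00 → $335.56
After Jun 8: 996 on hand, pool $22,018.44 (≈ $22.1069 each)
After Jun 11: 1347 on hand, pool $27,985.44 (≈ $20.7761 each)
After Jun 14: 1697 on hand, pool $34,285.44 (≈ $20.2036 each)
Jun 16, sell 641: 641/1697 × $34,285.44 → $12,950.48
Total COGS = $335.56 + $12,950.48 = $13,286.04
Ending inventory (cost pool remaining) = $21,334.96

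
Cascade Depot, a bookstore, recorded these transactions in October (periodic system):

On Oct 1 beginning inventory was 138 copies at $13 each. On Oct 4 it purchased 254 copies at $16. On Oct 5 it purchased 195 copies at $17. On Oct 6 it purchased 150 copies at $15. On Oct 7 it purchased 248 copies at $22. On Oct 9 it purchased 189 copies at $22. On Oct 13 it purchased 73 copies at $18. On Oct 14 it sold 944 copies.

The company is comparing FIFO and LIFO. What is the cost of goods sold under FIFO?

COGS = $15,977

FIFO COGS: 138 @ $13 + 254 @ $16 + 195 @ $17 + 150 @ $15 + 207 @ $22 = $15,977
LIFO COGS: 73 @ $18 + 189 @ $22 + 248 @ $22 + 150 @ $15 + 195 @ $17 + 89 @ $16 = $17,917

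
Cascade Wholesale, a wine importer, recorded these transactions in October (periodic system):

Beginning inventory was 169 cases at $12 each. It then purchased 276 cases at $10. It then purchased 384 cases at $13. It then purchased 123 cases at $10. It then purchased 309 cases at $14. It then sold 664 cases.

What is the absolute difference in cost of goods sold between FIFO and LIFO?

FIFO COGS: 169 @ $12 + 276 @ $10 + 219 @ $13 = $7,635
LIFO COGS: 309 @ $14 + 123 @ $10 + 232 @ $13 = $8,572
Difference = |$7,635 − $8,572| = $937

$937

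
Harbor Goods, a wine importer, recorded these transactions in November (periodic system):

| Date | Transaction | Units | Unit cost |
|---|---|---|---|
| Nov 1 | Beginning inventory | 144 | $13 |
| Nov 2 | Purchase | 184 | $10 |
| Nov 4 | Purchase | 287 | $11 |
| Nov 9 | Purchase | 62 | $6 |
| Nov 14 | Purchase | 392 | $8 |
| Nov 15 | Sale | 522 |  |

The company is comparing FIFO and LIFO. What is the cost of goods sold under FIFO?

FIFO COGS: 144 @ $13 + 184 @ $10 + 194 @ $11 = $5,846
LIFO COGS: 392 @ $8 + 62 @ $6 + 68 @ $11 = $4,256

COGS = $5,846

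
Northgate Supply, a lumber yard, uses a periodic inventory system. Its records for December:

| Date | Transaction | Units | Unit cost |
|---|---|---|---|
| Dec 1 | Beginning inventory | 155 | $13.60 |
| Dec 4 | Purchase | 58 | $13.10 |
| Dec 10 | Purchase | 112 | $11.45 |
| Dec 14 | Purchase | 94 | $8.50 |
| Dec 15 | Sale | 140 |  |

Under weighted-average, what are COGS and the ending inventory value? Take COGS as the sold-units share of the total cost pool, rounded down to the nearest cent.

Dec 15, sell 140: 140/419 × $4,949.20 → $1,653.67
Ending inventory (cost pool remaining) = $3,295.53
Check: goods available $4,949.20 = COGS $1,653.67 + ending $3,295.53

COGS = $1,653.67; ending inventory = $3,295.53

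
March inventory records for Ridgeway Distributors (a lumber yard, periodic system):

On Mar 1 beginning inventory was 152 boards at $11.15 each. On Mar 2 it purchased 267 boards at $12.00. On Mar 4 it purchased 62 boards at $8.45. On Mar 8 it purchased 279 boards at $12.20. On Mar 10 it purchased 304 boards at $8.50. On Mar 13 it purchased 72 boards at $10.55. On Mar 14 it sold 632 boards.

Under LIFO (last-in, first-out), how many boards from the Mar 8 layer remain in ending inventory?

23

Mar 14, 632 sold [LIFO — newest first]: 72 @ $10.55 + 304 @ $8.50 + 256 @ $12.20 = $6,466.80
Ending inventory: 152 @ $11.15 + 267 @ $12.00 + 62 @ $8.45 + 23 @ $12.20 = $5,703.30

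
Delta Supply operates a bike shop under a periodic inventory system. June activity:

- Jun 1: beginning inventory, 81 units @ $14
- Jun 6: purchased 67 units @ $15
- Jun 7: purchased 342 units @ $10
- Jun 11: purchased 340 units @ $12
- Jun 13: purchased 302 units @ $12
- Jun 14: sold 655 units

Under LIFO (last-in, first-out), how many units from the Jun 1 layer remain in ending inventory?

Jun 14, 655 sold [LIFO — newest first]: 302 @ $12 + 340 @ $12 + 13 @ $10 = $7,834
Ending inventory: 81 @ $14 + 67 @ $15 + 329 @ $10 = $5,429

81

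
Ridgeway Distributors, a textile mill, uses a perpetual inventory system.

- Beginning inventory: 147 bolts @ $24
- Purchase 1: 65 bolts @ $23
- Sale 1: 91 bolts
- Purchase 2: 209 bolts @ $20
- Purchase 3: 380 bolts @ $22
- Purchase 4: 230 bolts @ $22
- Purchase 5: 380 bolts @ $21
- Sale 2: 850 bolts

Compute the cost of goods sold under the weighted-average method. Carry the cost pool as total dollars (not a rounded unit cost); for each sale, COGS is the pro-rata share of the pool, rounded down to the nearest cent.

COGS = $20,474.17

After Beginning: 147 on hand, pool $3,528.00 (≈ $24.0000 each)
After Purchase 1: 212 on hand, pool $5,023.00 (≈ $23.6934 each)
Sale 1, sell 91: 91/212 × $5,023.00 → $2,156.09
After Purchase 2: 330 on hand, pool $7,046.91 (≈ $21.3543 each)
After Purchase 3: 710 on hand, pool $15,406.91 (≈ $21.6999 each)
After Purchase 4: 940 on hand, pool $20,466.91 (≈ $21.7733 each)
After Purchase 5: 1320 on hand, pool $28,446.91 (≈ $21.5507 each)
Sale 2, sell 850: 850/1320 × $28,446.91 → $18,318.08
Total COGS = $2,156.09 + $18,318.08 = $20,474.17
Ending inventory (cost pool remaining) = $10,128.83
Check: goods available $30,603.00 = COGS $20,474.17 + ending $10,128.83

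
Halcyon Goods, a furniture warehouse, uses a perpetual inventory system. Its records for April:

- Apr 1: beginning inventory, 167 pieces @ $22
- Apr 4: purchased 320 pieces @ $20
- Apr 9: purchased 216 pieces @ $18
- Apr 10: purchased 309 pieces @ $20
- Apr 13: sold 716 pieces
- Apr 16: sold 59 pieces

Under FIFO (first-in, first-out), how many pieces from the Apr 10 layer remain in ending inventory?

237

Apr 13, 716 sold [FIFO — oldest first]: 167 @ $22 + 320 @ $20 + 216 @ $18 + 13 @ $20 = $14,222
Apr 16, 59 sold [FIFO — oldest first]: 59 @ $20 = $1,180
Total COGS = $14,222 + $1,180 = $15,402
Ending inventory: 237 @ $20 = $4,740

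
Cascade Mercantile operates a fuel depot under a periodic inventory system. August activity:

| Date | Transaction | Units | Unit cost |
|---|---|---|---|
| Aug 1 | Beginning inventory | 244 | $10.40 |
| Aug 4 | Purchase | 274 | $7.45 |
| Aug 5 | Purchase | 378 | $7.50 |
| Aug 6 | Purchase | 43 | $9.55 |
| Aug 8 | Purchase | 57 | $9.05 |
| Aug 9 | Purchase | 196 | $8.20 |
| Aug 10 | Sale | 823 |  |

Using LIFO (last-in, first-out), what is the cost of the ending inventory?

Ending inventory = $3,468.85

Aug 10, 823 sold [LIFO — newest first]: 196 @ $8.20 + 57 @ $9.05 + 43 @ $9.55 + 378 @ $7.50 + 149 @ $7.45 = $6,478.75
Ending inventory: 244 @ $10.40 + 125 @ $7.45 = $3,468.85
Check: goods available $9,947.60 = COGS $6,478.75 + ending $3,468.85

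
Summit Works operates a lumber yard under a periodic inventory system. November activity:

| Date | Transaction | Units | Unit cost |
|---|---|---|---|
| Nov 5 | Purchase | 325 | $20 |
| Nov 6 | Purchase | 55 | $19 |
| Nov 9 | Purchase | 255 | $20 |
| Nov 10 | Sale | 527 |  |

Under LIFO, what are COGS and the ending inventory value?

COGS = $10,485; ending inventory = $2,160

Nov 10, 527 sold [LIFO — newest first]: 255 @ $20 + 55 @ $19 + 217 @ $20 = $10,485
Ending inventory: 108 @ $20 = $2,160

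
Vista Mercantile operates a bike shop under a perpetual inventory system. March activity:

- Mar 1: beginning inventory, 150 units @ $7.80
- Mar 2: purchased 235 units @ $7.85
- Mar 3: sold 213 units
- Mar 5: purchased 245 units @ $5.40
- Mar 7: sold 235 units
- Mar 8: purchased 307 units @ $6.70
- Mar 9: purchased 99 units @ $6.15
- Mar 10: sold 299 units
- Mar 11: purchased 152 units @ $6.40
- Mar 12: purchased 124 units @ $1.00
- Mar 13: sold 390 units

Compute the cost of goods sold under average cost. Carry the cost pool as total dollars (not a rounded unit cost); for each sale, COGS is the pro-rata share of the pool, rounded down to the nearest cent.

After Mar 1: 150 on hand, pool $1,170.00 (≈ $7.8000 each)
After Mar 2: 385 on hand, pool $3,014.75 (≈ $7.8305 each)
Mar 3, sell 213: 213/385 × $3,014.75 → $1,667.90
After Mar 5: 417 on hand, pool $2,669.85 (≈ $6.4025 each)
Mar 7, sell 235: 235/417 × $2,669.85 → $1,504.59
After Mar 8: 489 on hand, pool $3,222.16 (≈ $6.5893 each)
After Mar 9: 588 on hand, pool $3,831.01 (≈ $6.5153 each)
Mar 10, sell 299: 299/588 × $3,831.01 → $1,948.08
After Mar 11: 441 on hand, pool $2,855.73 (≈ $6.4756 each)
After Mar 12: 565 on hand, pool $2,979.73 (≈ $5.2739 each)
Mar 13, sell 390: 390/565 × $2,979.73 → $2,056.80
Total COGS = $1,667.90 + $1,504.59 + $1,948.08 + $2,056.80 = $7,177.37
Ending inventory (cost pool remaining) = $922.93
Check: goods available $8,100.30 = COGS $7,177.37 + ending $922.93

COGS = $7,177.37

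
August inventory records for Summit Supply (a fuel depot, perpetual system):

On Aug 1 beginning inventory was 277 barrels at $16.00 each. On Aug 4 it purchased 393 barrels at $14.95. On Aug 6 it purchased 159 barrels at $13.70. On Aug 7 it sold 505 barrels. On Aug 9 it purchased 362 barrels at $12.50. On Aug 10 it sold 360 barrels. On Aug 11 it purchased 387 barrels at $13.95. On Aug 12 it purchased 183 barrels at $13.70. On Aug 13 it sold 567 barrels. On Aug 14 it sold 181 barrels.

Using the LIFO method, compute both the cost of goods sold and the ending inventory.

Aug 7, 505 sold [LIFO — newest first]: 159 @ $13.70 + 346 @ $14.95 = $7,351.00
Aug 10, 360 sold [LIFO — newest first]: 360 @ $12.50 = $4,500.00
Aug 13, 567 sold [LIFO — newest first]: 183 @ $13.70 + 384 @ $13.95 = $7,863.90
Aug 14, 181 sold [LIFO — newest first]: 3 @ $13.95 + 2 @ $12.50 + 47 @ $14.95 + 129 @ $16.00 = $2,833.50
Total COGS = $7,351.00 + $4,500.00 + $7,863.90 + $2,833.50 = $22,548.40
Ending inventory: 148 @ $16.00 = $2,368.00

COGS = $22,548.40; ending inventory = $2,368.00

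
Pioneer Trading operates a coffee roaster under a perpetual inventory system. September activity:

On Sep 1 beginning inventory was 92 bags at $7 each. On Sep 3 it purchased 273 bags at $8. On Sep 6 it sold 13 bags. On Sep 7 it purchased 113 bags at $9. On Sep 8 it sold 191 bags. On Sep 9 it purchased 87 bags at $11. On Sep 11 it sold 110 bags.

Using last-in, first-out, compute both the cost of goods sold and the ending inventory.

Sep 6, 13 sold [LIFO — newest first]: 13 @ $8 = $104
Sep 8, 191 sold [LIFO — newest first]: 113 @ $9 + 78 @ $8 = $1,641
Sep 11, 110 sold [LIFO — newest first]: 87 @ $11 + 23 @ $8 = $1,141
Total COGS = $104 + $1,641 + $1,141 = $2,886
Ending inventory: 92 @ $7 + 159 @ $8 = $1,916
Check: goods available $4,802 = COGS $2,886 + ending $1,916

COGS = $2,886; ending inventory = $1,916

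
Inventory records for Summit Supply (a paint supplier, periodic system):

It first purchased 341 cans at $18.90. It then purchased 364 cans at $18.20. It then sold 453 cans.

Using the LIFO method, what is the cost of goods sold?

COGS = $8,306.90

Sale 1 (453) [LIFO — newest first]: 364 @ $18.20 + 89 @ $18.90 = $8,306.90
Ending inventory: 252 @ $18.90 = $4,762.80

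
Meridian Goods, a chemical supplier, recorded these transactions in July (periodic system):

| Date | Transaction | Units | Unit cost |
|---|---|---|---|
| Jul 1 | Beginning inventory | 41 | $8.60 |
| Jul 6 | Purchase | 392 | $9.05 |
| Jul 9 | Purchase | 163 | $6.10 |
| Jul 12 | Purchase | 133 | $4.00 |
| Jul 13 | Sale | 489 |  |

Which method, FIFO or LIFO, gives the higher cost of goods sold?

FIFO

FIFO COGS: 41 @ $8.60 + 392 @ $9.05 + 56 @ $6.10 = $4,241.80
LIFO COGS: 133 @ $4.00 + 163 @ $6.10 + 193 @ $9.05 = $3,272.95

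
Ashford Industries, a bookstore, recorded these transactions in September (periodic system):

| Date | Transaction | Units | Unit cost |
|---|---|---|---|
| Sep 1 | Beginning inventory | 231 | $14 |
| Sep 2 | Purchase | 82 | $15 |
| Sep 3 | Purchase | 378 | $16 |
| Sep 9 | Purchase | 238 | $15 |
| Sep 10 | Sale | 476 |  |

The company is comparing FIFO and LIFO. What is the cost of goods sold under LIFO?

FIFO COGS: 231 @ $14 + 82 @ $15 + 163 @ $16 = $7,072
LIFO COGS: 238 @ $15 + 238 @ $16 = $7,378

COGS = $7,378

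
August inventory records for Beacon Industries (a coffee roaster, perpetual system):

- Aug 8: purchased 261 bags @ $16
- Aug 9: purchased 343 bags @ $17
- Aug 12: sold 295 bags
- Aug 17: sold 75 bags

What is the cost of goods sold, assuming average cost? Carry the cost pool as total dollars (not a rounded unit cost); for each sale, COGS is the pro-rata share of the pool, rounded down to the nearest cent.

COGS = $6,130.11

After Aug 8: 261 on hand, pool $4,176.00 (≈ $16.0000 each)
After Aug 9: 604 on hand, pool $10,007.00 (≈ $16.5679 each)
Aug 12, sell 295: 295/604 × $10,007.00 → $4,887.52
Aug 17, sell 75: 75/309 × $5,119.48 → $1,242.59
Total COGS = $4,887.52 + $1,242.59 = $6,130.11
Ending inventory (cost pool remaining) = $3,876.89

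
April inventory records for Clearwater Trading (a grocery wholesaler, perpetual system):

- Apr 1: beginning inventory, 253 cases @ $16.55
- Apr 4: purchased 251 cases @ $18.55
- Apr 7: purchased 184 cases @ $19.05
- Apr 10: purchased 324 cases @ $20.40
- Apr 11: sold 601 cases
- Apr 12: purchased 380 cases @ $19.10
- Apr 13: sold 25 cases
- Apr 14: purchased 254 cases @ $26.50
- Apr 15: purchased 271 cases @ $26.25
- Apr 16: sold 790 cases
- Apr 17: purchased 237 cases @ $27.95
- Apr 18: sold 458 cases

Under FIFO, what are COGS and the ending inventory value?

COGS = $38,932.00; ending inventory = $7,752.90

Apr 11, 601 sold [FIFO — oldest first]: 253 @ $16.55 + 251 @ $18.55 + 97 @ $19.05 = $10,691.05
Apr 13, 25 sold [FIFO — oldest first]: 25 @ $19.05 = $476.25
Apr 16, 790 sold [FIFO — oldest first]: 62 @ $19.05 + 324 @ $20.40 + 380 @ $19.10 + 24 @ $26.50 = $15,684.70
Apr 18, 458 sold [FIFO — oldest first]: 230 @ $26.50 + 228 @ $26.25 = $12,080.00
Total COGS = $10,691.05 + $476.25 + $15,684.70 + $12,080.00 = $38,932.00
Ending inventory: 43 @ $26.25 + 237 @ $27.95 = $7,752.90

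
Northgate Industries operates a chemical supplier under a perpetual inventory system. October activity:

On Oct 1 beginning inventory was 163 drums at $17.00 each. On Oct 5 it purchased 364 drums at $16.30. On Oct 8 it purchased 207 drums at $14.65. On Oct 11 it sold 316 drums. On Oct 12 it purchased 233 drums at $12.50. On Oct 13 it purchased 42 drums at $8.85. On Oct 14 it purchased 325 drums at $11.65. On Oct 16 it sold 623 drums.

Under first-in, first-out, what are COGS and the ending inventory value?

COGS = $14,299.25; ending inventory = $4,507.95

Oct 11, 316 sold [FIFO — oldest first]: 163 @ $17.00 + 153 @ $16.30 = $5,264.90
Oct 16, 623 sold [FIFO — oldest first]: 211 @ $16.30 + 207 @ $14.65 + 205 @ $12.50 = $9,034.35
Total COGS = $5,264.90 + $9,034.35 = $14,299.25
Ending inventory: 28 @ $12.50 + 42 @ $8.85 + 325 @ $11.65 = $4,507.95
Check: goods available $18,807.20 = COGS $14,299.25 + ending $4,507.95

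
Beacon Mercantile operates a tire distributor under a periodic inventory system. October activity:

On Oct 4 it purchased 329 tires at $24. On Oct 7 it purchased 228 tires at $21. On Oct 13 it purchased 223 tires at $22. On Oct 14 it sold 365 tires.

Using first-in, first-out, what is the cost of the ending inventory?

Oct 14, 365 sold [FIFO — oldest first]: 329 @ $24 + 36 @ $21 = $8,652
Ending inventory: 192 @ $21 + 223 @ $22 = $8,938

Ending inventory = $8,938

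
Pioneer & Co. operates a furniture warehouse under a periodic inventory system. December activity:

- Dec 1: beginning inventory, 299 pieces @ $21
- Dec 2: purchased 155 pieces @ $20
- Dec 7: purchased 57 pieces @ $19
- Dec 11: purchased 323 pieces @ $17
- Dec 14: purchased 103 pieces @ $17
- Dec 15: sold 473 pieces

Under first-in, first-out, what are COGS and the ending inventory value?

Dec 15, 473 sold [FIFO — oldest first]: 299 @ $21 + 155 @ $20 + 19 @ $19 = $9,740
Ending inventory: 38 @ $19 + 323 @ $17 + 103 @ $17 = $7,964

COGS = $9,740; ending inventory = $7,964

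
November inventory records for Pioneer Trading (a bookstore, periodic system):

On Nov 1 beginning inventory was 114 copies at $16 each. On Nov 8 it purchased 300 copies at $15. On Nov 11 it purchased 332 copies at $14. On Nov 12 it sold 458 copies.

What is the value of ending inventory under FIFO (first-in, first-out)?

Ending inventory = $4,032

Nov 12, 458 sold [FIFO — oldest first]: 114 @ $16 + 300 @ $15 + 44 @ $14 = $6,940
Ending inventory: 288 @ $14 = $4,032
Check: goods available $10,972 = COGS $6,940 + ending $4,032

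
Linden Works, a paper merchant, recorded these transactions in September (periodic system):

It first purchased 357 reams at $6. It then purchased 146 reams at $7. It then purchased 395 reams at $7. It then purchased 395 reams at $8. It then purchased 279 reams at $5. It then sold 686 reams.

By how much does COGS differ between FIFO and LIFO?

FIFO COGS: 357 @ $6 + 146 @ $7 + 183 @ $7 = $4,445
LIFO COGS: 279 @ $5 + 395 @ $8 + 12 @ $7 = $4,639
Difference = |$4,445 − $4,639| = $194

$194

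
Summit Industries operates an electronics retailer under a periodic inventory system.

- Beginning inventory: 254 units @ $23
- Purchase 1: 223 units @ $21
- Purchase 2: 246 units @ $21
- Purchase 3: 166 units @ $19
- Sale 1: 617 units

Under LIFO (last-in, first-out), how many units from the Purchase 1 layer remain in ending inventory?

18

Sale 1 (617) [LIFO — newest first]: 166 @ $19 + 246 @ $21 + 205 @ $21 = $12,625
Ending inventory: 254 @ $23 + 18 @ $21 = $6,220
Check: goods available $18,845 = COGS $12,625 + ending $6,220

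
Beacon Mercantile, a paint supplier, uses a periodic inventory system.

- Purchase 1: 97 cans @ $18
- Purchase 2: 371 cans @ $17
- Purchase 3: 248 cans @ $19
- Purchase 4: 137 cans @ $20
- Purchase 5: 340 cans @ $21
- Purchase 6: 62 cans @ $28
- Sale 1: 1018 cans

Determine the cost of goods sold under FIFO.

Sale 1 (1018) [FIFO — oldest first]: 97 @ $18 + 371 @ $17 + 248 @ $19 + 137 @ $20 + 165 @ $21 = $18,970
Ending inventory: 175 @ $21 + 62 @ $28 = $5,411
Check: goods available $24,381 = COGS $18,970 + ending $5,411

COGS = $18,970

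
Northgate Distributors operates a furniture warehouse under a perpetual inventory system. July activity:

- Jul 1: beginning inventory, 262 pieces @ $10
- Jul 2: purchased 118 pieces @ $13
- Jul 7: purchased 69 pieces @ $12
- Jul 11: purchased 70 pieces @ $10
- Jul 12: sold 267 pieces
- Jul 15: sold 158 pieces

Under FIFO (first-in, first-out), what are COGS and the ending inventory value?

Jul 12, 267 sold [FIFO — oldest first]: 262 @ $10 + 5 @ $13 = $2,685
Jul 15, 158 sold [FIFO — oldest first]: 113 @ $13 + 45 @ $12 = $2,009
Total COGS = $2,685 + $2,009 = $4,694
Ending inventory: 24 @ $12 + 70 @ $10 = $988

COGS = $4,694; ending inventory = $988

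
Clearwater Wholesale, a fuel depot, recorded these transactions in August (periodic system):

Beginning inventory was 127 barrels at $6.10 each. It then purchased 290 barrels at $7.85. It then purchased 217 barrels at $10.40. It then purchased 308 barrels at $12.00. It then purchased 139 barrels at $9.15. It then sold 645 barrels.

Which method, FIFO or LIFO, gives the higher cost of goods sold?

LIFO

FIFO COGS: 127 @ $6.10 + 290 @ $7.85 + 217 @ $10.40 + 11 @ $12.00 = $5,440.00
LIFO COGS: 139 @ $9.15 + 308 @ $12.00 + 198 @ $10.40 = $7,027.05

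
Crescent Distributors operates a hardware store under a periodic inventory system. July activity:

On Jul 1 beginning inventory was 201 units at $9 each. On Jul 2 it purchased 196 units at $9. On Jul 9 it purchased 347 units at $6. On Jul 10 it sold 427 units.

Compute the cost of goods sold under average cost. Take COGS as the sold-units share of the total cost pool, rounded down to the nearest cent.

COGS = $3,245.54

Jul 10, sell 427: 427/744 × $5,655.00 → $3,245.54
Ending inventory (cost pool remaining) = $2,409.46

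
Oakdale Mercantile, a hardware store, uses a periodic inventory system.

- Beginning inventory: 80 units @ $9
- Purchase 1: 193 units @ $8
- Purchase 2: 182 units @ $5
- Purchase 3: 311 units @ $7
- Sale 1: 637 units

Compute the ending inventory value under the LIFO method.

Sale 1 (637) [LIFO — newest first]: 311 @ $7 + 182 @ $5 + 144 @ $8 = $4,239
Ending inventory: 80 @ $9 + 49 @ $8 = $1,112
Check: goods available $5,351 = COGS $4,239 + ending $1,112

Ending inventory = $1,112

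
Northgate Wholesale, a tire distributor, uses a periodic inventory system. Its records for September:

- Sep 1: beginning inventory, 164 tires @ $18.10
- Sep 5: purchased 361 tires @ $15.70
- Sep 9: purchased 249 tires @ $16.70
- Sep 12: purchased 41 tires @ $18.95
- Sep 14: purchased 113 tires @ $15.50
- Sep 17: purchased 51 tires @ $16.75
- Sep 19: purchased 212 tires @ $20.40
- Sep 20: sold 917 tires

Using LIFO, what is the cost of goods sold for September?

COGS = $15,806.50

Sep 20, 917 sold [LIFO — newest first]: 212 @ $20.40 + 51 @ $16.75 + 113 @ $15.50 + 41 @ $18.95 + 249 @ $16.70 + 251 @ $15.70 = $15,806.50
Ending inventory: 164 @ $18.10 + 110 @ $15.70 = $4,695.40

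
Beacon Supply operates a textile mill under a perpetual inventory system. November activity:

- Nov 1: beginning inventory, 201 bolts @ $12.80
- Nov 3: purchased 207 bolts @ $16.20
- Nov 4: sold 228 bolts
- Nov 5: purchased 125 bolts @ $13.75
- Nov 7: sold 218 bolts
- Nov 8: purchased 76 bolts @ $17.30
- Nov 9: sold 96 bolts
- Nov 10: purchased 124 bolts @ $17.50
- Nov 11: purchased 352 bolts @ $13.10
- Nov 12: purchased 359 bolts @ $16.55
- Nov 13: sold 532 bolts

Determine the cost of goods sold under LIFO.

COGS = $16,309.90

Nov 4, 228 sold [LIFO — newest first]: 207 @ $16.20 + 21 @ $12.80 = $3,622.20
Nov 7, 218 sold [LIFO — newest first]: 125 @ $13.75 + 93 @ $12.80 = $2,909.15
Nov 9, 96 sold [LIFO — newest first]: 76 @ $17.30 + 20 @ $12.80 = $1,570.80
Nov 13, 532 sold [LIFO — newest first]: 359 @ $16.55 + 173 @ $13.10 = $8,207.75
Total COGS = $3,622.20 + $2,909.15 + $1,570.80 + $8,207.75 = $16,309.90
Ending inventory: 67 @ $12.80 + 124 @ $17.50 + 179 @ $13.10 = $5,372.50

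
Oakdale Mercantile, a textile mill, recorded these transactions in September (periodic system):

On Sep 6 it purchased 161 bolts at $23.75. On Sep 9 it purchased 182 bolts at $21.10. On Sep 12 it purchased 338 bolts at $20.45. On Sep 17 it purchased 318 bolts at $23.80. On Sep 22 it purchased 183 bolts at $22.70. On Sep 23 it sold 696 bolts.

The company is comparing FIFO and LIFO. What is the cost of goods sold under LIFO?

COGS = $15,710.25

FIFO COGS: 161 @ $23.75 + 182 @ $21.10 + 338 @ $20.45 + 15 @ $23.80 = $14,933.05
LIFO COGS: 183 @ $22.70 + 318 @ $23.80 + 195 @ $20.45 = $15,710.25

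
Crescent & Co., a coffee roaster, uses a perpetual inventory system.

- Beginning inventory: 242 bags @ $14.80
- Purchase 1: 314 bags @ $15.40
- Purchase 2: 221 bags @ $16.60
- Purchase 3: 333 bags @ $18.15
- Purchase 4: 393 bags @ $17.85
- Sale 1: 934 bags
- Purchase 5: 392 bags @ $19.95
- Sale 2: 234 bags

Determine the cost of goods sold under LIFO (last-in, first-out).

COGS = $21,180.10

Sale 1 (934) [LIFO — newest first]: 393 @ $17.85 + 333 @ $18.15 + 208 @ $16.60 = $16,511.80
Sale 2 (234) [LIFO — newest first]: 234 @ $19.95 = $4,668.30
Total COGS = $16,511.80 + $4,668.30 = $21,180.10
Ending inventory: 242 @ $14.80 + 314 @ $15.40 + 13 @ $16.60 + 158 @ $19.95 = $11,785.10
Check: goods available $32,965.20 = COGS $21,180.10 + ending $11,785.10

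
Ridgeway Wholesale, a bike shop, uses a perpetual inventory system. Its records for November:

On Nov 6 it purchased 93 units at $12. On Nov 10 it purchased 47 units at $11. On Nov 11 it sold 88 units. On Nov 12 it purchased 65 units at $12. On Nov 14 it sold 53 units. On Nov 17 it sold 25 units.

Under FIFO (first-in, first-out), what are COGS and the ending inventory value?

Nov 11, 88 sold [FIFO — oldest first]: 88 @ $12 = $1,056
Nov 14, 53 sold [FIFO — oldest first]: 5 @ $12 + 47 @ $11 + 1 @ $12 = $589
Nov 17, 25 sold [FIFO — oldest first]: 25 @ $12 = $300
Total COGS = $1,056 + $589 + $300 = $1,945
Ending inventory: 39 @ $12 = $468
Check: goods available $2,413 = COGS $1,945 + ending $468

COGS = $1,945; ending inventory = $468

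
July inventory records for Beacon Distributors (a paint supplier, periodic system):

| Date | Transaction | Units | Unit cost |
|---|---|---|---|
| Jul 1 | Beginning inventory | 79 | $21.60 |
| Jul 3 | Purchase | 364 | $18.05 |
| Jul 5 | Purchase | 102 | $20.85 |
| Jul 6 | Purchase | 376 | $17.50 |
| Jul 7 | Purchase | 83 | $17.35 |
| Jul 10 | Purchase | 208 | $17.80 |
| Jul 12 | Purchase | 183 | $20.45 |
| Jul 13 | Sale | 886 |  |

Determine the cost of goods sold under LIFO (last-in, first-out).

COGS = $16,215.40

Jul 13, 886 sold [LIFO — newest first]: 183 @ $20.45 + 208 @ $17.80 + 83 @ $17.35 + 376 @ $17.50 + 36 @ $20.85 = $16,215.40
Ending inventory: 79 @ $21.60 + 364 @ $18.05 + 66 @ $20.85 = $9,652.70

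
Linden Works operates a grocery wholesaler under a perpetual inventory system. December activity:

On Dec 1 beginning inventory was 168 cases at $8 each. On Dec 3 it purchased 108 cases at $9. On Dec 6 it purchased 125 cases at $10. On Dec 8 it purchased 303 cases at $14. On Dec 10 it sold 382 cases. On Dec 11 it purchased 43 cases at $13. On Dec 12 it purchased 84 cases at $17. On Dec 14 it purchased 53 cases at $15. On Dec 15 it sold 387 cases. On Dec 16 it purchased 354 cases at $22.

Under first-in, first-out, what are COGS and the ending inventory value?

COGS = $8,741; ending inventory = $9,637

Dec 10, 382 sold [FIFO — oldest first]: 168 @ $8 + 108 @ $9 + 106 @ $10 = $3,376
Dec 15, 387 sold [FIFO — oldest first]: 19 @ $10 + 303 @ $14 + 43 @ $13 + 22 @ $17 = $5,365
Total COGS = $3,376 + $5,365 = $8,741
Ending inventory: 62 @ $17 + 53 @ $15 + 354 @ $22 = $9,637
Check: goods available $18,378 = COGS $8,741 + ending $9,637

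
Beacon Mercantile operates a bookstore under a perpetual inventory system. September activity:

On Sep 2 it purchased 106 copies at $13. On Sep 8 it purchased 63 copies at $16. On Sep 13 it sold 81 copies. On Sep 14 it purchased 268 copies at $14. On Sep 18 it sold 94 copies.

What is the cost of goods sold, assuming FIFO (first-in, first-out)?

Sep 13, 81 sold [FIFO — oldest first]: 81 @ $13 = $1,053
Sep 18, 94 sold [FIFO — oldest first]: 25 @ $13 + 63 @ $16 + 6 @ $14 = $1,417
Total COGS = $1,053 + $1,417 = $2,470
Ending inventory: 262 @ $14 = $3,668

COGS = $2,470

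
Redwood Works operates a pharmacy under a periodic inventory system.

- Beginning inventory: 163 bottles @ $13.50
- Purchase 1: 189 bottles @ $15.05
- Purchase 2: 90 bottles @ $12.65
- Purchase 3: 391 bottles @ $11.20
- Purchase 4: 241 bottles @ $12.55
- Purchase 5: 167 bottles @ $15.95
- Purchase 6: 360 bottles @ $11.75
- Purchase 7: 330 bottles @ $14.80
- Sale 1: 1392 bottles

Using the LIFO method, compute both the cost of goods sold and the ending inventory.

Sale 1 (1392) [LIFO — newest first]: 330 @ $14.80 + 360 @ $11.75 + 167 @ $15.95 + 241 @ $12.55 + 294 @ $11.20 = $18,095.00
Ending inventory: 163 @ $13.50 + 189 @ $15.05 + 90 @ $12.65 + 97 @ $11.20 = $7,269.85
Check: goods available $25,364.85 = COGS $18,095.00 + ending $7,269.85

COGS = $18,095.00; ending inventory = $7,269.85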